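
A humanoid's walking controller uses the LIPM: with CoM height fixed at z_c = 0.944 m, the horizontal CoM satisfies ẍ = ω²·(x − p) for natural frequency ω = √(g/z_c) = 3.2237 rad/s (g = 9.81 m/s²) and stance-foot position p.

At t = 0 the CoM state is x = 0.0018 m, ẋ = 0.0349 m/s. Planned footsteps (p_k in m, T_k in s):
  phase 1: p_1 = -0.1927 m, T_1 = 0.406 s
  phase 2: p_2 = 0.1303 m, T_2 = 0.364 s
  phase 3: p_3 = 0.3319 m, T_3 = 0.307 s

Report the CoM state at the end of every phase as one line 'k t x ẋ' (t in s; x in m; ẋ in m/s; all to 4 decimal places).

phase 1: p=-0.1927, T=0.406, ωT=1.308822, cosh=1.985975, sinh=1.715837; start (x,ẋ)=(0.001800, 0.034900) → end (x,ẋ)=(0.212148, 1.145157)
phase 2: p=0.1303, T=0.364, ωT=1.173427, cosh=1.771179, sinh=1.461874; start (x,ẋ)=(0.212148, 1.145157) → end (x,ẋ)=(0.794569, 2.413997)
phase 3: p=0.3319, T=0.307, ωT=0.989676, cosh=1.531030, sinh=1.159333; start (x,ẋ)=(0.794569, 2.413997) → end (x,ẋ)=(1.908401, 5.425054)

1 0.4060 0.2121 1.1452
2 0.7700 0.7946 2.4140
3 1.0770 1.9084 5.4251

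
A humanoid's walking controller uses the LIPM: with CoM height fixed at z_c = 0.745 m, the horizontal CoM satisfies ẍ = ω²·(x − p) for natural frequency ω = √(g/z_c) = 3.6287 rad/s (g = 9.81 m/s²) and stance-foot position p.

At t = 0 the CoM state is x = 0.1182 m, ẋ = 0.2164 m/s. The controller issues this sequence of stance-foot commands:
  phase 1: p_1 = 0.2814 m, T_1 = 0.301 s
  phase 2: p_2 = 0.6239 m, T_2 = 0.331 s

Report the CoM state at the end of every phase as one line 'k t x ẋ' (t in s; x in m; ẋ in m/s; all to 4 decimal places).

phase 1: p=0.2814, T=0.301, ωT=1.092239, cosh=1.658202, sinh=1.322738; start (x,ẋ)=(0.118200, 0.216400) → end (x,ẋ)=(0.089664, -0.424495)
phase 2: p=0.6239, T=0.331, ωT=1.201100, cosh=1.812317, sinh=1.511453; start (x,ẋ)=(0.089664, -0.424495) → end (x,ẋ)=(-0.521119, -3.699398)

1 0.3010 0.0897 -0.4245
2 0.6320 -0.5211 -3.6994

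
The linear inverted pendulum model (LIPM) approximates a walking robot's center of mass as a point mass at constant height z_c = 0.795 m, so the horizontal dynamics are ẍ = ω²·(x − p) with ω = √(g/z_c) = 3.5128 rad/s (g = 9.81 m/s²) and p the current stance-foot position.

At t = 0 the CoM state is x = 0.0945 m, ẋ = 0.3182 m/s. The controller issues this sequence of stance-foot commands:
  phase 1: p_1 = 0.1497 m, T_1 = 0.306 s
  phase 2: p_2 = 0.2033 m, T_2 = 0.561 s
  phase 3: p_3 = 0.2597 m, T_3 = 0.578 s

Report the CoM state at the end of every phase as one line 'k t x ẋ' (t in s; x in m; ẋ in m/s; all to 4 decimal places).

phase 1: p=0.1497, T=0.306, ωT=1.074917, cosh=1.635538, sinh=1.294211; start (x,ẋ)=(0.094500, 0.318200) → end (x,ẋ)=(0.176652, 0.269472)
phase 2: p=0.2033, T=0.561, ωT=1.970681, cosh=3.657461, sinh=3.518099; start (x,ẋ)=(0.176652, 0.269472) → end (x,ẋ)=(0.375714, 0.656256)
phase 3: p=0.2597, T=0.578, ωT=2.030398, cosh=3.874202, sinh=3.742919; start (x,ẋ)=(0.375714, 0.656256) → end (x,ẋ)=(1.408408, 4.067835)

1 0.3060 0.1767 0.2695
2 0.8670 0.3757 0.6563
3 1.4450 1.4084 4.0678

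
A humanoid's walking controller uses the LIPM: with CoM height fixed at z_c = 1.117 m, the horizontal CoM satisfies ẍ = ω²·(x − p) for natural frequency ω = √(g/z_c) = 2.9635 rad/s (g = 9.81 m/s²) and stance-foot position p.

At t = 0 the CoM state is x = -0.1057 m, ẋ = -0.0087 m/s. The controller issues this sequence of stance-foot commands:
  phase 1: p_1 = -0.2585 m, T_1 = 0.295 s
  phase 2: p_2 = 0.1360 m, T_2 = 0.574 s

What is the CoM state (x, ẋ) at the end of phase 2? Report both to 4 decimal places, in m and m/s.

x = 0.0093, ẋ = -0.1973

phase 1: p=-0.2585, T=0.295, ωT=0.874232, cosh=1.407108, sinh=0.989926; start (x,ẋ)=(-0.105700, -0.008700) → end (x,ẋ)=(-0.046400, 0.436019)
phase 2: p=0.1360, T=0.574, ωT=1.701049, cosh=2.831092, sinh=2.648600; start (x,ẋ)=(-0.046400, 0.436019) → end (x,ẋ)=(0.009297, -0.197269)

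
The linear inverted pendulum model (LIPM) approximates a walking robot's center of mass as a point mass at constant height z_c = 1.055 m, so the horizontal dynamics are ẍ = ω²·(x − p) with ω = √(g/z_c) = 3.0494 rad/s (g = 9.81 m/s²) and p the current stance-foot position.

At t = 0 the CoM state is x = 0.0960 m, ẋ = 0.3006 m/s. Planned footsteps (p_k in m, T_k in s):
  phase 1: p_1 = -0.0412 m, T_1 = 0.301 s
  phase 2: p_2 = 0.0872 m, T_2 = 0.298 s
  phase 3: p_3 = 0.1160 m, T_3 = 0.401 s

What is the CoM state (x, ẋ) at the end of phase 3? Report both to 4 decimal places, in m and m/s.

x = 2.0028, ẋ = 5.8205

phase 1: p=-0.0412, T=0.301, ωT=0.917869, cosh=1.451659, sinh=1.052290; start (x,ẋ)=(0.096000, 0.300600) → end (x,ẋ)=(0.261699, 0.876624)
phase 2: p=0.0872, T=0.298, ωT=0.908721, cosh=1.442093, sinh=1.039054; start (x,ẋ)=(0.261699, 0.876624) → end (x,ẋ)=(0.637545, 1.817072)
phase 3: p=0.1160, T=0.401, ωT=1.222809, cosh=1.845559, sinh=1.551158; start (x,ẋ)=(0.637545, 1.817072) → end (x,ẋ)=(2.002844, 5.820475)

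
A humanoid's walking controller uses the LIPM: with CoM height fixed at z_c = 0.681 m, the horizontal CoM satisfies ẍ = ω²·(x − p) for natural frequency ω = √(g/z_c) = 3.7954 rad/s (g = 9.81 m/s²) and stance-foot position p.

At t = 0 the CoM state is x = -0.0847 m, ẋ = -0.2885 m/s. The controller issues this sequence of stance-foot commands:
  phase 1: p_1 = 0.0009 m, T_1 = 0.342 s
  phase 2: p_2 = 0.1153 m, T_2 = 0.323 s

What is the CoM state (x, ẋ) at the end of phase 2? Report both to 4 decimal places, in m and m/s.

phase 1: p=0.0009, T=0.342, ωT=1.298027, cosh=1.967567, sinh=1.694497; start (x,ẋ)=(-0.084700, -0.288500) → end (x,ẋ)=(-0.296328, -1.118162)
phase 2: p=0.1153, T=0.323, ωT=1.225914, cosh=1.850384, sinh=1.556895; start (x,ẋ)=(-0.296328, -1.118162) → end (x,ẋ)=(-1.105046, -4.501353)

x = -1.1050, ẋ = -4.5014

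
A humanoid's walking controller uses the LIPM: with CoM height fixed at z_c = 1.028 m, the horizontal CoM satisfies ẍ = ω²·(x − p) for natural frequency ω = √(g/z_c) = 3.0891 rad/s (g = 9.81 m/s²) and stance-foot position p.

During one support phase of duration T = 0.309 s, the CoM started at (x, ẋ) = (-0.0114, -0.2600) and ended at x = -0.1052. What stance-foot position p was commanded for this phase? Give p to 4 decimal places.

p = -0.0100

ωT = 3.0891·0.309 = 0.954532; cosh(ωT) = 1.491223, sinh(ωT) = 1.106231
x(T) = p + (x₀−p)·cosh(ωT) + (ẋ₀/ω)·sinh(ωT) ⇒ p·(1 − cosh) = x(T) − x₀·cosh − (ẋ₀/ω)·sinh
numerator   = -0.1052 − (-0.0114)·1.491223 − (-0.2600/3.0891)·1.106231 = 0.004908
denominator = 1 − 1.491223 = -0.491223
p = 0.004908 / -0.491223 = -0.0100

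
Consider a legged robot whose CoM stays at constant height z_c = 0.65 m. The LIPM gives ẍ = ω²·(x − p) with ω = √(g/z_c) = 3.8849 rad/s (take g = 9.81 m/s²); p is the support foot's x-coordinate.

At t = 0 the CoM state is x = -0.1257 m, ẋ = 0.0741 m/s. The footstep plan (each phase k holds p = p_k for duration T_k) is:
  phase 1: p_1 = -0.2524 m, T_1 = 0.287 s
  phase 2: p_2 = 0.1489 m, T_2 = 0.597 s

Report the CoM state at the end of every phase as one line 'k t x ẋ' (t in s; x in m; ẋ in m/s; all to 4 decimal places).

1 0.2870 -0.0125 0.7949
2 0.8840 0.3507 0.9238

phase 1: p=-0.2524, T=0.287, ωT=1.114966, cosh=1.688696, sinh=1.360770; start (x,ẋ)=(-0.125700, 0.074100) → end (x,ẋ)=(-0.012487, 0.794926)
phase 2: p=0.1489, T=0.597, ωT=2.319285, cosh=5.133374, sinh=5.035030; start (x,ẋ)=(-0.012487, 0.794926) → end (x,ẋ)=(0.350705, 0.923826)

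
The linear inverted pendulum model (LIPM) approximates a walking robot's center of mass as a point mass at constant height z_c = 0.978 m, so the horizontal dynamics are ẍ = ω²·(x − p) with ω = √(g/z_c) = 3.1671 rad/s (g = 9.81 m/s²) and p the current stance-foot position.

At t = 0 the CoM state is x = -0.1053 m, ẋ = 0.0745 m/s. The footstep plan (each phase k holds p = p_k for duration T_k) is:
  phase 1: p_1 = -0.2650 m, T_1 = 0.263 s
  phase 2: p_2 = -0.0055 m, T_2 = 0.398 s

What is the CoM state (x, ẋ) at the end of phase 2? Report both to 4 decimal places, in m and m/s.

phase 1: p=-0.2650, T=0.263, ωT=0.832947, cosh=1.367427, sinh=0.932661; start (x,ẋ)=(-0.105300, 0.074500) → end (x,ẋ)=(-0.024683, 0.573600)
phase 2: p=-0.0055, T=0.398, ωT=1.260506, cosh=1.905358, sinh=1.621847; start (x,ẋ)=(-0.024683, 0.573600) → end (x,ẋ)=(0.251686, 0.994380)

x = 0.2517, ẋ = 0.9944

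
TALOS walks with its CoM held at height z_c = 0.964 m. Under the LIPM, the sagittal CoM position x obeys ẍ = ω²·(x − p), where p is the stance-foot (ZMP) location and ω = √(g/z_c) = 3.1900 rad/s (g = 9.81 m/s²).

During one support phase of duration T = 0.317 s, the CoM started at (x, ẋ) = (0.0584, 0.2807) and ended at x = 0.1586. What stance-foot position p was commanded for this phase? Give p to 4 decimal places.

p = 0.0669

ωT = 3.1900·0.317 = 1.011230; cosh(ωT) = 1.556376, sinh(ωT) = 1.192604
x(T) = p + (x₀−p)·cosh(ωT) + (ẋ₀/ω)·sinh(ωT) ⇒ p·(1 − cosh) = x(T) − x₀·cosh − (ẋ₀/ω)·sinh
numerator   = 0.1586 − (0.0584)·1.556376 − (0.2807/3.1900)·1.192604 = -0.037234
denominator = 1 − 1.556376 = -0.556376
p = -0.037234 / -0.556376 = 0.0669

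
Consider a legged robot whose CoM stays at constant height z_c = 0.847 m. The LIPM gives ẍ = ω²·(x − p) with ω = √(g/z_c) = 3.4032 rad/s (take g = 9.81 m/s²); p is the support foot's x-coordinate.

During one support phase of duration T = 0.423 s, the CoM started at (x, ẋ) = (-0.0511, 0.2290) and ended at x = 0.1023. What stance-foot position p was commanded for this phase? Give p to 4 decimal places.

ωT = 3.4032·0.423 = 1.439554; cosh(ωT) = 2.227923, sinh(ωT) = 1.990889
x(T) = p + (x₀−p)·cosh(ωT) + (ẋ₀/ω)·sinh(ωT) ⇒ p·(1 − cosh) = x(T) − x₀·cosh − (ẋ₀/ω)·sinh
numerator   = 0.1023 − (-0.0511)·2.227923 − (0.2290/3.4032)·1.990889 = 0.082181
denominator = 1 − 2.227923 = -1.227923
p = 0.082181 / -1.227923 = -0.0669

p = -0.0669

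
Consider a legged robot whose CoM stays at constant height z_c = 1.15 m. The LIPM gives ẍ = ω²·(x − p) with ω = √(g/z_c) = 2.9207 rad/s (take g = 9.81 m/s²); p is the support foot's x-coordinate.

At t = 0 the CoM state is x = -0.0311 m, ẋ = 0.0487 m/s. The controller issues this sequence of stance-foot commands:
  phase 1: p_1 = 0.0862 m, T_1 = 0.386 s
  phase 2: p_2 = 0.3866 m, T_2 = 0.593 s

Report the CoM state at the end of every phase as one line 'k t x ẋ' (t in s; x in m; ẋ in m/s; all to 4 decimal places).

1 0.3860 -0.0908 -0.3904
2 0.9790 -1.3707 -4.9549

phase 1: p=0.0862, T=0.386, ωT=1.127390, cosh=1.705733, sinh=1.381855; start (x,ẋ)=(-0.031100, 0.048700) → end (x,ẋ)=(-0.090841, -0.390352)
phase 2: p=0.3866, T=0.593, ωT=1.731975, cosh=2.914370, sinh=2.737436; start (x,ẋ)=(-0.090841, -0.390352) → end (x,ẋ)=(-1.370699, -4.954882)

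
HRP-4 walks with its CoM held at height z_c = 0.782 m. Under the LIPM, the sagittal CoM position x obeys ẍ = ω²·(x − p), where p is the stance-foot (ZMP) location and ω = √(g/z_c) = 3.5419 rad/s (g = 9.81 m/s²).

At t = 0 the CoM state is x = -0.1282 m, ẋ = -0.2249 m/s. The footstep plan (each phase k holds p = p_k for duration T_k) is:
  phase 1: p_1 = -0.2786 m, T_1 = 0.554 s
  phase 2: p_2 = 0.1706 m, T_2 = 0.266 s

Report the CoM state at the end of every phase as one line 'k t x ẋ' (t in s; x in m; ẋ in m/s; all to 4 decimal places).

phase 1: p=-0.2786, T=0.554, ωT=1.962213, cosh=3.627800, sinh=3.487253; start (x,ẋ)=(-0.128200, -0.224900) → end (x,ẋ)=(0.045591, 1.041773)
phase 2: p=0.1706, T=0.266, ωT=0.942145, cosh=1.477635, sinh=1.087844; start (x,ẋ)=(0.045591, 1.041773) → end (x,ẋ)=(0.305848, 1.057697)

1 0.5540 0.0456 1.0418
2 0.8200 0.3058 1.0577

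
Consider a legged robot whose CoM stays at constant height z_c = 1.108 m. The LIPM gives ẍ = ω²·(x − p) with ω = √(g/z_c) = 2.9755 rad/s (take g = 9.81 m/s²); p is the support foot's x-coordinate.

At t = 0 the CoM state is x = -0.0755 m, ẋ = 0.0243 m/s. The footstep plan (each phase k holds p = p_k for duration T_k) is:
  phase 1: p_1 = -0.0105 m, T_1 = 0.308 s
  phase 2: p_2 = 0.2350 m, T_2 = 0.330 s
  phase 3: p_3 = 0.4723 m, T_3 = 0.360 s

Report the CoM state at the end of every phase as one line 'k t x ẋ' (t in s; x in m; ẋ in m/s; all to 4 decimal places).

1 0.3080 -0.0962 -0.1679
2 0.6380 -0.3338 -1.3863
3 0.9980 -1.4424 -5.3504

phase 1: p=-0.0105, T=0.308, ωT=0.916454, cosh=1.450171, sinh=1.050237; start (x,ẋ)=(-0.075500, 0.024300) → end (x,ẋ)=(-0.096184, -0.167884)
phase 2: p=0.2350, T=0.330, ωT=0.981915, cosh=1.522078, sinh=1.147485; start (x,ẋ)=(-0.096184, -0.167884) → end (x,ẋ)=(-0.333832, -1.386310)
phase 3: p=0.4723, T=0.360, ωT=1.071180, cosh=1.630713, sinh=1.288109; start (x,ẋ)=(-0.333832, -1.386310) → end (x,ẋ)=(-1.442410, -5.350390)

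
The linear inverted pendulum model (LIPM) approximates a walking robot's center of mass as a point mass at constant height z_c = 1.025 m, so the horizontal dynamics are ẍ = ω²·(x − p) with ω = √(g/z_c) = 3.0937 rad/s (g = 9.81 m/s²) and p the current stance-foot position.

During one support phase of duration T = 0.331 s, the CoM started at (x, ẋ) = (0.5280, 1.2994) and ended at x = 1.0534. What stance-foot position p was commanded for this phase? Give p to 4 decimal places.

ωT = 3.0937·0.331 = 1.024015; cosh(ωT) = 1.571750, sinh(ωT) = 1.212600
x(T) = p + (x₀−p)·cosh(ωT) + (ẋ₀/ω)·sinh(ωT) ⇒ p·(1 − cosh) = x(T) − x₀·cosh − (ẋ₀/ω)·sinh
numerator   = 1.0534 − (0.5280)·1.571750 − (1.2994/3.0937)·1.212600 = -0.285794
denominator = 1 − 1.571750 = -0.571750
p = -0.285794 / -0.571750 = 0.4999

p = 0.4999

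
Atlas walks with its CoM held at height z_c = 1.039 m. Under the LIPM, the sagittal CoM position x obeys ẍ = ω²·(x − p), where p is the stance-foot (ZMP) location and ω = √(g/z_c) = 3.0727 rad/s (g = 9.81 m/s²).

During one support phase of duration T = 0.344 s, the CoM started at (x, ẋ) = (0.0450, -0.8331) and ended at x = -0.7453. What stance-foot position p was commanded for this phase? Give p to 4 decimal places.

p = 0.7751

ωT = 3.0727·0.344 = 1.057009; cosh(ωT) = 1.612622, sinh(ωT) = 1.265128
x(T) = p + (x₀−p)·cosh(ωT) + (ẋ₀/ω)·sinh(ωT) ⇒ p·(1 − cosh) = x(T) − x₀·cosh − (ẋ₀/ω)·sinh
numerator   = -0.7453 − (0.0450)·1.612622 − (-0.8331/3.0727)·1.265128 = -0.474854
denominator = 1 − 1.612622 = -0.612622
p = -0.474854 / -0.612622 = 0.7751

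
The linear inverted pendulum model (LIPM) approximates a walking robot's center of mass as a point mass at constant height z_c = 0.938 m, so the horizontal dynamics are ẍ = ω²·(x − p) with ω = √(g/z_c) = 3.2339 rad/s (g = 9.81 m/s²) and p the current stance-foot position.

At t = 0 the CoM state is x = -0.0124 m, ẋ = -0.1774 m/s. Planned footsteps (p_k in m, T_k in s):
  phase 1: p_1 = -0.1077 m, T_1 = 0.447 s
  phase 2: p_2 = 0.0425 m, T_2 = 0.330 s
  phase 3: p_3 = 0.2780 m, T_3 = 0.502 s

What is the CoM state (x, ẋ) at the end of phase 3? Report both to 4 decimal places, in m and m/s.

x = -0.1881, ẋ = -1.3318

phase 1: p=-0.1077, T=0.447, ωT=1.445553, cosh=2.239908, sinh=2.004292; start (x,ẋ)=(-0.012400, -0.177400) → end (x,ẋ)=(-0.004185, 0.220344)
phase 2: p=0.0425, T=0.330, ωT=1.067187, cosh=1.625582, sinh=1.281608; start (x,ẋ)=(-0.004185, 0.220344) → end (x,ẋ)=(0.053933, 0.164698)
phase 3: p=0.2780, T=0.502, ωT=1.623418, cosh=2.633807, sinh=2.436583; start (x,ẋ)=(0.053933, 0.164698) → end (x,ẋ)=(-0.188057, -1.331789)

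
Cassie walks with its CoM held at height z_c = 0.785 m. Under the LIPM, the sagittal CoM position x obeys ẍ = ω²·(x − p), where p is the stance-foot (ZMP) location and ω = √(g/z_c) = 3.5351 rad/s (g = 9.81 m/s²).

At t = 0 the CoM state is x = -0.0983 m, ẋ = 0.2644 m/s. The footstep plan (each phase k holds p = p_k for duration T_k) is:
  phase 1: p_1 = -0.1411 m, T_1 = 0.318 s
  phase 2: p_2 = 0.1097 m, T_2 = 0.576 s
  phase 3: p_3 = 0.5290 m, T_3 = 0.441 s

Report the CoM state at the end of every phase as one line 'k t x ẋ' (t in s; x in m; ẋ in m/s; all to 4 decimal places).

phase 1: p=-0.1411, T=0.318, ωT=1.124162, cosh=1.701280, sinh=1.376356; start (x,ẋ)=(-0.098300, 0.264400) → end (x,ẋ)=(0.034656, 0.658064)
phase 2: p=0.1097, T=0.576, ωT=2.036218, cosh=3.896048, sinh=3.765527; start (x,ẋ)=(0.034656, 0.658064) → end (x,ẋ)=(0.518285, 1.564905)
phase 3: p=0.5290, T=0.441, ωT=1.558979, cosh=2.482158, sinh=2.271807; start (x,ẋ)=(0.518285, 1.564905) → end (x,ẋ)=(1.508078, 3.798286)

1 0.3180 0.0347 0.6581
2 0.8940 0.5183 1.5649
3 1.3350 1.5081 3.7983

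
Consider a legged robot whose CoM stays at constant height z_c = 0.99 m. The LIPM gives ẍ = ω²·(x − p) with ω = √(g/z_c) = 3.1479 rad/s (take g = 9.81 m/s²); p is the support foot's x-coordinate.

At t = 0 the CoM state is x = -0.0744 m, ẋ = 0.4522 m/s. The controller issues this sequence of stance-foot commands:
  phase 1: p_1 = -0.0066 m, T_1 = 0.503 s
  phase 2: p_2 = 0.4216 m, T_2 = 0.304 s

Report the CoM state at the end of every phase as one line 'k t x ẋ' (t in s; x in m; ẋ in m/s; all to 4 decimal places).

phase 1: p=-0.0066, T=0.503, ωT=1.583394, cosh=2.538369, sinh=2.333091; start (x,ẋ)=(-0.074400, 0.452200) → end (x,ẋ)=(0.156450, 0.649904)
phase 2: p=0.4216, T=0.304, ωT=0.956962, cosh=1.493916, sinh=1.109858; start (x,ẋ)=(0.156450, 0.649904) → end (x,ẋ)=(0.254626, 0.044543)

1 0.5030 0.1565 0.6499
2 0.8070 0.2546 0.0445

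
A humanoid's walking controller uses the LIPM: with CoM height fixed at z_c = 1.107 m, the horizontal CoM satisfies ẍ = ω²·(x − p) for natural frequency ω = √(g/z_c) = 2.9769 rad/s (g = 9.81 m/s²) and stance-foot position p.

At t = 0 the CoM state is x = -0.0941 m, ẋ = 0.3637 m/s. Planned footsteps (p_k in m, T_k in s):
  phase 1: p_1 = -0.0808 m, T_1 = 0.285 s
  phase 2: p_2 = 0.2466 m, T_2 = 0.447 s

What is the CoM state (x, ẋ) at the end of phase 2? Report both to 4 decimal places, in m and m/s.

x = 0.0574, ẋ = -0.2599

phase 1: p=-0.0808, T=0.285, ωT=0.848416, cosh=1.382019, sinh=0.953926; start (x,ẋ)=(-0.094100, 0.363700) → end (x,ẋ)=(0.017364, 0.464872)
phase 2: p=0.2466, T=0.447, ωT=1.330674, cosh=2.023946, sinh=1.759647; start (x,ẋ)=(0.017364, 0.464872) → end (x,ẋ)=(0.057425, -0.259929)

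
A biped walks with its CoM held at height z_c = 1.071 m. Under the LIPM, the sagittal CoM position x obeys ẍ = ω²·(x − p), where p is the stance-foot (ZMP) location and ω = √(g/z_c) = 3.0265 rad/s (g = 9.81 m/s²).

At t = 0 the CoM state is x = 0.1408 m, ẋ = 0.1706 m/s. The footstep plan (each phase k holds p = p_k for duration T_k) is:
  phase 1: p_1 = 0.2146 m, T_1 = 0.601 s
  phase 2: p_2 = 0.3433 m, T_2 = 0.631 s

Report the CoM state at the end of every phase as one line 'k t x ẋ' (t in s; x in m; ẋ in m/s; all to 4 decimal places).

1 0.6010 0.1503 -0.1307
2 1.2320 -0.4650 -2.3792

phase 1: p=0.2146, T=0.601, ωT=1.818926, cosh=3.163718, sinh=3.001518; start (x,ẋ)=(0.140800, 0.170600) → end (x,ẋ)=(0.150309, -0.130676)
phase 2: p=0.3433, T=0.631, ωT=1.909722, cosh=3.449665, sinh=3.301543; start (x,ẋ)=(0.150309, -0.130676) → end (x,ẋ)=(-0.465004, -2.379173)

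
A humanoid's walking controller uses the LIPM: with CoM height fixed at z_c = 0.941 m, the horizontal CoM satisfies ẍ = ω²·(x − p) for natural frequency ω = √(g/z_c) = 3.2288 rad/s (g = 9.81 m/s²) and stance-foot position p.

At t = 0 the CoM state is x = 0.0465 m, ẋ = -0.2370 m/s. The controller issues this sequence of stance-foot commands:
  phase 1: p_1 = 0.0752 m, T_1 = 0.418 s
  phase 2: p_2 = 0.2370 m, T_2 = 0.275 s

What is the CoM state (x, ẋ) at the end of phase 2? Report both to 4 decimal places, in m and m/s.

x = -0.4689, ẋ = -2.0795

phase 1: p=0.0752, T=0.418, ωT=1.349638, cosh=2.057682, sinh=1.798348; start (x,ẋ)=(0.046500, -0.237000) → end (x,ẋ)=(-0.115858, -0.654318)
phase 2: p=0.2370, T=0.275, ωT=0.887920, cosh=1.420790, sinh=1.009280; start (x,ẋ)=(-0.115858, -0.654318) → end (x,ẋ)=(-0.468868, -2.079527)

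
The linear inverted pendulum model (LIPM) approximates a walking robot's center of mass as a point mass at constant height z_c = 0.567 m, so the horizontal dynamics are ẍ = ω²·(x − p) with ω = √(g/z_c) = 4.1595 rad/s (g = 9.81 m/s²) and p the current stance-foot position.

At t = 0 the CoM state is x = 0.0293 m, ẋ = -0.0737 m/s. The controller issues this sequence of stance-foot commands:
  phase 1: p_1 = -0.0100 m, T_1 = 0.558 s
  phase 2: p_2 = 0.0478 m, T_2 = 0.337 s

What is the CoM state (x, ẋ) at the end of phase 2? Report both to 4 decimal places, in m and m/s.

x = 0.3705, ẋ = 1.3956

phase 1: p=-0.0100, T=0.558, ωT=2.321001, cosh=5.142020, sinh=5.043845; start (x,ẋ)=(0.029300, -0.073700) → end (x,ẋ)=(0.102712, 0.445542)
phase 2: p=0.0478, T=0.337, ωT=1.401752, cosh=2.154237, sinh=1.908072; start (x,ẋ)=(0.102712, 0.445542) → end (x,ẋ)=(0.370476, 1.395621)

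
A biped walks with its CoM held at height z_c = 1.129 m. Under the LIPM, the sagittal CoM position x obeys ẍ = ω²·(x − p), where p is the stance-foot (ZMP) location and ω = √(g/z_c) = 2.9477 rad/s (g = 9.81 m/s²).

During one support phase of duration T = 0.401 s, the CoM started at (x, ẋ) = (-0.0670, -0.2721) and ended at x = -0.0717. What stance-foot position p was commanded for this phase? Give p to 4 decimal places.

ωT = 2.9477·0.401 = 1.182028; cosh(ωT) = 1.783818, sinh(ωT) = 1.477162
x(T) = p + (x₀−p)·cosh(ωT) + (ẋ₀/ω)·sinh(ωT) ⇒ p·(1 − cosh) = x(T) − x₀·cosh − (ẋ₀/ω)·sinh
numerator   = -0.0717 − (-0.0670)·1.783818 − (-0.2721/2.9477)·1.477162 = 0.184172
denominator = 1 − 1.783818 = -0.783818
p = 0.184172 / -0.783818 = -0.2350

p = -0.2350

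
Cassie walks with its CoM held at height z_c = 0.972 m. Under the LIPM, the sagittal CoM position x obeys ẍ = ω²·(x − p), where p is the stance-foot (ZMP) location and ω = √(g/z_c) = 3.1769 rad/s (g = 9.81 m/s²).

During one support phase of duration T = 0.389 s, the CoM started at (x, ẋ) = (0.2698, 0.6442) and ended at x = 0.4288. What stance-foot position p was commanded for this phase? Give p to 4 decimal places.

p = 0.4551

ωT = 3.1769·0.389 = 1.235814; cosh(ωT) = 1.865888, sinh(ωT) = 1.575290
x(T) = p + (x₀−p)·cosh(ωT) + (ẋ₀/ω)·sinh(ωT) ⇒ p·(1 − cosh) = x(T) − x₀·cosh − (ẋ₀/ω)·sinh
numerator   = 0.4288 − (0.2698)·1.865888 − (0.6442/3.1769)·1.575290 = -0.394048
denominator = 1 − 1.865888 = -0.865888
p = -0.394048 / -0.865888 = 0.4551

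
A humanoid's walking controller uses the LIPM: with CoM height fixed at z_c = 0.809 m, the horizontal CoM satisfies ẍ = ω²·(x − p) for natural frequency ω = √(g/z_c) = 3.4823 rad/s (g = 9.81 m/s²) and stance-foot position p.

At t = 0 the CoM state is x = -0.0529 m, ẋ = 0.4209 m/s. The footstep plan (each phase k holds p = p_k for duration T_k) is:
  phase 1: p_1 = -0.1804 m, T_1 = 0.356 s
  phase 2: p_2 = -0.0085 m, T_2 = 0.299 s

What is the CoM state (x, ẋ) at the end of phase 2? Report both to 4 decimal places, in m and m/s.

phase 1: p=-0.1804, T=0.356, ωT=1.239699, cosh=1.872022, sinh=1.582551; start (x,ẋ)=(-0.052900, 0.420900) → end (x,ẋ)=(0.249563, 1.490576)
phase 2: p=-0.0085, T=0.299, ωT=1.041208, cosh=1.592832, sinh=1.239804; start (x,ẋ)=(0.249563, 1.490576) → end (x,ẋ)=(0.933241, 3.488391)

x = 0.9332, ẋ = 3.4884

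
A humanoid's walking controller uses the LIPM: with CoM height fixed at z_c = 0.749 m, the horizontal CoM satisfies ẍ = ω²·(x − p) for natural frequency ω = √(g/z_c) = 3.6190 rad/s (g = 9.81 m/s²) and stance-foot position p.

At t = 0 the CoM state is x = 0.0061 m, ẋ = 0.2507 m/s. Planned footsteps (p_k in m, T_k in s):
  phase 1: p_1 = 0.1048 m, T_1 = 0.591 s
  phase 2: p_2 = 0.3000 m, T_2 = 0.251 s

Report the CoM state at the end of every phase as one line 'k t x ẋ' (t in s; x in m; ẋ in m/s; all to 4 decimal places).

1 0.5910 -0.0300 -0.4162
2 0.8420 -0.2952 -1.8404

phase 1: p=0.1048, T=0.591, ωT=2.138829, cosh=4.303642, sinh=4.185849; start (x,ẋ)=(0.006100, 0.250700) → end (x,ẋ)=(-0.030002, -0.416243)
phase 2: p=0.3000, T=0.251, ωT=0.908369, cosh=1.441728, sinh=1.038546; start (x,ẋ)=(-0.030002, -0.416243) → end (x,ẋ)=(-0.295222, -1.840420)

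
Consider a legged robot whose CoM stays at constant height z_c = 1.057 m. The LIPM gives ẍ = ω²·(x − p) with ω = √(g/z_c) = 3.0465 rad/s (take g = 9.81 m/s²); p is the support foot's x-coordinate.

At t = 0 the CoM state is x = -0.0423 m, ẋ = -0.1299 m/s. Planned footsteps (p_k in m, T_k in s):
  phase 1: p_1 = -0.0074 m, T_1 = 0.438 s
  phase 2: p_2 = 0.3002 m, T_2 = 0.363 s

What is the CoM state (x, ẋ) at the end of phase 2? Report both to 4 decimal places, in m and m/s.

phase 1: p=-0.0074, T=0.438, ωT=1.334367, cosh=2.030458, sinh=1.767133; start (x,ẋ)=(-0.042300, -0.129900) → end (x,ẋ)=(-0.153612, -0.451643)
phase 2: p=0.3002, T=0.363, ωT=1.105879, cosh=1.676400, sinh=1.345481; start (x,ẋ)=(-0.153612, -0.451643) → end (x,ẋ)=(-0.660038, -2.617313)

x = -0.6600, ẋ = -2.6173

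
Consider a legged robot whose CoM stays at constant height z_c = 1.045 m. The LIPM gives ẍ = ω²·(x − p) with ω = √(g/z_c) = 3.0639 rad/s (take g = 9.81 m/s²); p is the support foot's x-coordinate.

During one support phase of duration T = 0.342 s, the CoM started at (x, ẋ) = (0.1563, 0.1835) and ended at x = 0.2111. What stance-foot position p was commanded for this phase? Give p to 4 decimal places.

p = 0.1897

ωT = 3.0639·0.342 = 1.047854; cosh(ωT) = 1.601107, sinh(ωT) = 1.250418
x(T) = p + (x₀−p)·cosh(ωT) + (ẋ₀/ω)·sinh(ωT) ⇒ p·(1 − cosh) = x(T) − x₀·cosh − (ẋ₀/ω)·sinh
numerator   = 0.2111 − (0.1563)·1.601107 − (0.1835/3.0639)·1.250418 = -0.114042
denominator = 1 − 1.601107 = -0.601107
p = -0.114042 / -0.601107 = 0.1897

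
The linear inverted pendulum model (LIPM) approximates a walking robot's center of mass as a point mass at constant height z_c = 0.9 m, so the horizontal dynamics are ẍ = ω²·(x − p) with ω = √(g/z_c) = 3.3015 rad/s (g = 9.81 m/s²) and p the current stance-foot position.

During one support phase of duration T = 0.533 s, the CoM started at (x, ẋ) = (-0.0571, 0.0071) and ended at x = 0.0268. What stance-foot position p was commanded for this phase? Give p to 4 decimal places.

ωT = 3.3015·0.533 = 1.759699; cosh(ωT) = 2.991394, sinh(ωT) = 2.819297
x(T) = p + (x₀−p)·cosh(ωT) + (ẋ₀/ω)·sinh(ωT) ⇒ p·(1 − cosh) = x(T) − x₀·cosh − (ẋ₀/ω)·sinh
numerator   = 0.0268 − (-0.0571)·2.991394 − (0.0071/3.3015)·2.819297 = 0.191546
denominator = 1 − 2.991394 = -1.991394
p = 0.191546 / -1.991394 = -0.0962

p = -0.0962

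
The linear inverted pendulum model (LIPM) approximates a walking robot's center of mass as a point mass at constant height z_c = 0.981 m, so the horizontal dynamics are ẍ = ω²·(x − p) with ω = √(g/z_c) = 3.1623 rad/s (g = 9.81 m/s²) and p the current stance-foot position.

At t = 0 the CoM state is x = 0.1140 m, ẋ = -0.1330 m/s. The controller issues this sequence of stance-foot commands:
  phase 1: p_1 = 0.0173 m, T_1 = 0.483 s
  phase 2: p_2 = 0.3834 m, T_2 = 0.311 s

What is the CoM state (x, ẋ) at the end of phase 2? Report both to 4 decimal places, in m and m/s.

phase 1: p=0.0173, T=0.483, ωT=1.527391, cosh=2.411622, sinh=2.194521; start (x,ẋ)=(0.114000, -0.133000) → end (x,ẋ)=(0.158207, 0.350326)
phase 2: p=0.3834, T=0.311, ωT=0.983475, cosh=1.523871, sinh=1.149862; start (x,ẋ)=(0.158207, 0.350326) → end (x,ẋ)=(0.167619, -0.284997)

x = 0.1676, ẋ = -0.2850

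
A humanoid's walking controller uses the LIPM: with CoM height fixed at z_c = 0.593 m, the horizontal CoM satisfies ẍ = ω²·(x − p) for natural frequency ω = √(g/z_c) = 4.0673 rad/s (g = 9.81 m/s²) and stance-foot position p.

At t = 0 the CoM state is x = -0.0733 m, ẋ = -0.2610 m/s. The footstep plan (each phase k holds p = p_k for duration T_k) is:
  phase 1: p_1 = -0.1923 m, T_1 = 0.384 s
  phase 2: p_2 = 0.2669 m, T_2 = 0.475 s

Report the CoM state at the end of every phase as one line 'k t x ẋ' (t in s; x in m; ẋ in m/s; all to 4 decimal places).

phase 1: p=-0.1923, T=0.384, ωT=1.561843, cosh=2.488675, sinh=2.278926; start (x,ẋ)=(-0.073300, -0.261000) → end (x,ẋ)=(-0.042387, 0.453476)
phase 2: p=0.2669, T=0.475, ωT=1.931968, cosh=3.523971, sinh=3.379108; start (x,ẋ)=(-0.042387, 0.453476) → end (x,ẋ)=(-0.446272, -2.652759)

1 0.3840 -0.0424 0.4535
2 0.8590 -0.4463 -2.6528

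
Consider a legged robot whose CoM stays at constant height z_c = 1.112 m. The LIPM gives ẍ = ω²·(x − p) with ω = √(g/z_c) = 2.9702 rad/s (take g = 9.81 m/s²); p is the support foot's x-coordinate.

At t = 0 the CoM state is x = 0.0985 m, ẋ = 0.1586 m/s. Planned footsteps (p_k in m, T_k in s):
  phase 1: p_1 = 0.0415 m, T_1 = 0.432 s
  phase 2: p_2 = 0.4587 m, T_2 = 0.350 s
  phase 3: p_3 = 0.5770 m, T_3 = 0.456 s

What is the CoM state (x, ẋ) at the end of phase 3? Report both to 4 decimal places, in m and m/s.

x = 0.2100, ẋ = -0.8865

phase 1: p=0.0415, T=0.432, ωT=1.283126, cosh=1.942536, sinh=1.665366; start (x,ẋ)=(0.098500, 0.158600) → end (x,ẋ)=(0.241150, 0.590035)
phase 2: p=0.4587, T=0.350, ωT=1.039570, cosh=1.590804, sinh=1.237197; start (x,ẋ)=(0.241150, 0.590035) → end (x,ẋ)=(0.358392, 0.139195)
phase 3: p=0.5770, T=0.456, ωT=1.354411, cosh=2.066289, sinh=1.808190; start (x,ẋ)=(0.358392, 0.139195) → end (x,ẋ)=(0.210032, -0.886457)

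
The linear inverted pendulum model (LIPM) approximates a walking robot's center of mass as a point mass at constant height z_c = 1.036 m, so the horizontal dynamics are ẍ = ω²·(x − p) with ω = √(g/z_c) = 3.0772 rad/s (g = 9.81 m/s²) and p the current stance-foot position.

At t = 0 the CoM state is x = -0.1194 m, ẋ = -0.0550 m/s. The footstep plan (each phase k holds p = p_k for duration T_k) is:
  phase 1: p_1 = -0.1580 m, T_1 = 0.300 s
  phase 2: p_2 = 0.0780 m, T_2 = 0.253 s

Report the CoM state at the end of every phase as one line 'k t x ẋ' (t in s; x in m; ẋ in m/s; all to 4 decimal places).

phase 1: p=-0.1580, T=0.300, ωT=0.923160, cosh=1.457247, sinh=1.059985; start (x,ẋ)=(-0.119400, -0.055000) → end (x,ẋ)=(-0.120696, 0.045756)
phase 2: p=0.0780, T=0.253, ωT=0.778532, cosh=1.318675, sinh=0.859596; start (x,ẋ)=(-0.120696, 0.045756) → end (x,ẋ)=(-0.171234, -0.465242)

1 0.3000 -0.1207 0.0458
2 0.5530 -0.1712 -0.4652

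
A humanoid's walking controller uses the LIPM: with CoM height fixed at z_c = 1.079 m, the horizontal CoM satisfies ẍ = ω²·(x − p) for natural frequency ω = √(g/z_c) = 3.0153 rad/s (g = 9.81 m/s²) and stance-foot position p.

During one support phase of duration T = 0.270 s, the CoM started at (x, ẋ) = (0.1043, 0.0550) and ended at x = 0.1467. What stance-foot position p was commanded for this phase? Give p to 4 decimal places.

p = 0.0305

ωT = 3.0153·0.270 = 0.814131; cosh(ωT) = 1.350119, sinh(ωT) = 0.907095
x(T) = p + (x₀−p)·cosh(ωT) + (ẋ₀/ω)·sinh(ωT) ⇒ p·(1 − cosh) = x(T) − x₀·cosh − (ẋ₀/ω)·sinh
numerator   = 0.1467 − (0.1043)·1.350119 − (0.0550/3.0153)·0.907095 = -0.010663
denominator = 1 − 1.350119 = -0.350119
p = -0.010663 / -0.350119 = 0.0305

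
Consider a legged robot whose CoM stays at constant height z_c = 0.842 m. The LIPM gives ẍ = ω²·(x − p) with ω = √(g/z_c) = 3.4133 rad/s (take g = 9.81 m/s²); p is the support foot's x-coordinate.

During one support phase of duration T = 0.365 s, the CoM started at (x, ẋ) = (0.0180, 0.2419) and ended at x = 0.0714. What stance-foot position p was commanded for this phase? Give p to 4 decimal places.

p = 0.0856

ωT = 3.4133·0.365 = 1.245854; cosh(ωT) = 1.881799, sinh(ωT) = 1.594104
x(T) = p + (x₀−p)·cosh(ωT) + (ẋ₀/ω)·sinh(ωT) ⇒ p·(1 − cosh) = x(T) − x₀·cosh − (ẋ₀/ω)·sinh
numerator   = 0.0714 − (0.0180)·1.881799 − (0.2419/3.4133)·1.594104 = -0.075446
denominator = 1 − 1.881799 = -0.881799
p = -0.075446 / -0.881799 = 0.0856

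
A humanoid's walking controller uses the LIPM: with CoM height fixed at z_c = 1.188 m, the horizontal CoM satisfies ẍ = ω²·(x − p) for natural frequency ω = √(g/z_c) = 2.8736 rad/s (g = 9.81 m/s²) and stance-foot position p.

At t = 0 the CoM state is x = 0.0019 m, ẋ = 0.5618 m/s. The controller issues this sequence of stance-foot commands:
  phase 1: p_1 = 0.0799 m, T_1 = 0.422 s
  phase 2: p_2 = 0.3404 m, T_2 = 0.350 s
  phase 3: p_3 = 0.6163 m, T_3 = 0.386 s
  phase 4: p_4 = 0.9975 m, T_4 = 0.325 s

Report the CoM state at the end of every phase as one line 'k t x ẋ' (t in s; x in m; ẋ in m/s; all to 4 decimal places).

1 0.4220 0.2368 0.6845
2 0.7720 0.4619 0.7084
3 1.1580 0.6898 0.5912
4 1.4830 0.7668 -0.0830

phase 1: p=0.0799, T=0.422, ωT=1.212659, cosh=1.829910, sinh=1.532504; start (x,ẋ)=(0.001900, 0.561800) → end (x,ẋ)=(0.236778, 0.684547)
phase 2: p=0.3404, T=0.350, ωT=1.005760, cosh=1.549875, sinh=1.184109; start (x,ẋ)=(0.236778, 0.684547) → end (x,ẋ)=(0.461876, 0.708371)
phase 3: p=0.6163, T=0.386, ωT=1.109210, cosh=1.680890, sinh=1.351071; start (x,ẋ)=(0.461876, 0.708371) → end (x,ẋ)=(0.689782, 0.591150)
phase 4: p=0.9975, T=0.325, ωT=0.933920, cosh=1.468737, sinh=1.075727; start (x,ẋ)=(0.689782, 0.591150) → end (x,ẋ)=(0.766839, -0.082977)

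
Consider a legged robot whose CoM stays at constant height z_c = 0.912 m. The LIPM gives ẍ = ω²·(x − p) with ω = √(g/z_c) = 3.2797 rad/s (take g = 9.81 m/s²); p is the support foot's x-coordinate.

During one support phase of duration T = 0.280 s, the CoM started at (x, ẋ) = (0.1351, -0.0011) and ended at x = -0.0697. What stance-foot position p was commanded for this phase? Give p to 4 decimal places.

p = 0.5873

ωT = 3.2797·0.280 = 0.918316; cosh(ωT) = 1.452130, sinh(ωT) = 1.052939
x(T) = p + (x₀−p)·cosh(ωT) + (ẋ₀/ω)·sinh(ωT) ⇒ p·(1 − cosh) = x(T) − x₀·cosh − (ẋ₀/ω)·sinh
numerator   = -0.0697 − (0.1351)·1.452130 − (-0.0011/3.2797)·1.052939 = -0.265530
denominator = 1 − 1.452130 = -0.452130
p = -0.265530 / -0.452130 = 0.5873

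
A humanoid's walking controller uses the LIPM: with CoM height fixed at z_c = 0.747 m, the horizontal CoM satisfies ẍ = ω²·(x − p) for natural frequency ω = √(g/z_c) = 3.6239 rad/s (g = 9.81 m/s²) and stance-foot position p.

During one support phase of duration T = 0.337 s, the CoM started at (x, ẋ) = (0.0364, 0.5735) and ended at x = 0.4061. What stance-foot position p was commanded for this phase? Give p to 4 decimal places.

ωT = 3.6239·0.337 = 1.221254; cosh(ωT) = 1.843150, sinh(ωT) = 1.548289
x(T) = p + (x₀−p)·cosh(ωT) + (ẋ₀/ω)·sinh(ωT) ⇒ p·(1 − cosh) = x(T) − x₀·cosh − (ẋ₀/ω)·sinh
numerator   = 0.4061 − (0.0364)·1.843150 − (0.5735/3.6239)·1.548289 = 0.093985
denominator = 1 − 1.843150 = -0.843150
p = 0.093985 / -0.843150 = -0.1115

p = -0.1115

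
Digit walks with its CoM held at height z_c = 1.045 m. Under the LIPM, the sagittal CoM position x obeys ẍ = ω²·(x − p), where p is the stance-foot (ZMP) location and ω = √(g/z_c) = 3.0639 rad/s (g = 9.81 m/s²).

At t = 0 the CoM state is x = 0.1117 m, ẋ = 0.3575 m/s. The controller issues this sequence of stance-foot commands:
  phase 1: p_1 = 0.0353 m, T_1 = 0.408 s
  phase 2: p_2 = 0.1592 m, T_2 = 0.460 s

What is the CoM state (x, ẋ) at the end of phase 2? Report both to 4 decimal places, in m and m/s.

phase 1: p=0.0353, T=0.408, ωT=1.250071, cosh=1.888538, sinh=1.602054; start (x,ẋ)=(0.111700, 0.357500) → end (x,ẋ)=(0.366514, 1.050164)
phase 2: p=0.1592, T=0.460, ωT=1.409394, cosh=2.168883, sinh=1.924591; start (x,ẋ)=(0.366514, 1.050164) → end (x,ẋ)=(1.268501, 3.500163)

x = 1.2685, ẋ = 3.5002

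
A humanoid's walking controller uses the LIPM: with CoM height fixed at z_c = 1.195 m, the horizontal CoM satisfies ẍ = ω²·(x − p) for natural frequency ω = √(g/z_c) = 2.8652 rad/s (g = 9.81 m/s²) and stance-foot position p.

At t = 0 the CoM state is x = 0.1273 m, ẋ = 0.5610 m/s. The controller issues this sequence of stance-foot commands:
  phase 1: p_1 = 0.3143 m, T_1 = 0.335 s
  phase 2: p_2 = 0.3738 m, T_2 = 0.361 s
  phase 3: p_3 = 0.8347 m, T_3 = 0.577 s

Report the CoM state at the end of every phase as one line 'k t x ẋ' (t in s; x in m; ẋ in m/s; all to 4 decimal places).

phase 1: p=0.3143, T=0.335, ωT=0.959842, cosh=1.497119, sinh=1.114165; start (x,ẋ)=(0.127300, 0.561000) → end (x,ẋ)=(0.252490, 0.242922)
phase 2: p=0.3738, T=0.361, ωT=1.034337, cosh=1.584351, sinh=1.228890; start (x,ẋ)=(0.252490, 0.242922) → end (x,ẋ)=(0.285792, -0.042260)
phase 3: p=0.8347, T=0.577, ωT=1.653220, cosh=2.707604, sinh=2.516171; start (x,ẋ)=(0.285792, -0.042260) → end (x,ẋ)=(-0.688637, -4.071684)

1 0.3350 0.2525 0.2429
2 0.6960 0.2858 -0.0423
3 1.2730 -0.6886 -4.0717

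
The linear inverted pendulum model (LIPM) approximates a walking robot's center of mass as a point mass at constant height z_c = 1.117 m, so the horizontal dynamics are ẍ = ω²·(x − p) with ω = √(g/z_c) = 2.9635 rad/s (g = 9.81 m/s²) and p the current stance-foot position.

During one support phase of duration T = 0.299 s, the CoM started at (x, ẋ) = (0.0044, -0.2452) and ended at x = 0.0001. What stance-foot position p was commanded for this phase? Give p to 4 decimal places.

p = -0.1842

ωT = 2.9635·0.299 = 0.886086; cosh(ωT) = 1.418942, sinh(ωT) = 1.006676
x(T) = p + (x₀−p)·cosh(ωT) + (ẋ₀/ω)·sinh(ωT) ⇒ p·(1 − cosh) = x(T) − x₀·cosh − (ẋ₀/ω)·sinh
numerator   = 0.0001 − (0.0044)·1.418942 − (-0.2452/2.9635)·1.006676 = 0.077149
denominator = 1 − 1.418942 = -0.418942
p = 0.077149 / -0.418942 = -0.1842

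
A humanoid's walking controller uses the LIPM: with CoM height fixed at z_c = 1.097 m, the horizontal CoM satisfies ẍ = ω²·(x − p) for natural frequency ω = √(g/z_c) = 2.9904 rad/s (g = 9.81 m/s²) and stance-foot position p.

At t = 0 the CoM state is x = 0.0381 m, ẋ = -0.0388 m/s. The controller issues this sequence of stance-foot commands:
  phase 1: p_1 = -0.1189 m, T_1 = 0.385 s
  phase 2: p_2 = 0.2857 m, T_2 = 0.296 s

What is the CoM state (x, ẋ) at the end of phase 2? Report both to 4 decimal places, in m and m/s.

x = 0.2749, ẋ = 0.4007

phase 1: p=-0.1189, T=0.385, ωT=1.151304, cosh=1.739269, sinh=1.423045; start (x,ẋ)=(0.038100, -0.038800) → end (x,ẋ)=(0.135701, 0.600626)
phase 2: p=0.2857, T=0.296, ωT=0.885158, cosh=1.418009, sinh=1.005360; start (x,ẋ)=(0.135701, 0.600626) → end (x,ẋ)=(0.274929, 0.400732)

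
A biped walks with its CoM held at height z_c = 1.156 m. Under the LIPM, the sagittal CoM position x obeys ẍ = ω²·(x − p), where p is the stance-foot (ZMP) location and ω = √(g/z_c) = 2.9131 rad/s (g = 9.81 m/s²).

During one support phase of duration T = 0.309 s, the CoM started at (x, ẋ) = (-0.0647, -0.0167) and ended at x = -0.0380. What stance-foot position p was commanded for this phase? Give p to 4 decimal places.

p = -0.1399

ωT = 2.9131·0.309 = 0.900148; cosh(ωT) = 1.433238, sinh(ωT) = 1.026729
x(T) = p + (x₀−p)·cosh(ωT) + (ẋ₀/ω)·sinh(ωT) ⇒ p·(1 − cosh) = x(T) − x₀·cosh − (ẋ₀/ω)·sinh
numerator   = -0.0380 − (-0.0647)·1.433238 − (-0.0167/2.9131)·1.026729 = 0.060616
denominator = 1 − 1.433238 = -0.433238
p = 0.060616 / -0.433238 = -0.1399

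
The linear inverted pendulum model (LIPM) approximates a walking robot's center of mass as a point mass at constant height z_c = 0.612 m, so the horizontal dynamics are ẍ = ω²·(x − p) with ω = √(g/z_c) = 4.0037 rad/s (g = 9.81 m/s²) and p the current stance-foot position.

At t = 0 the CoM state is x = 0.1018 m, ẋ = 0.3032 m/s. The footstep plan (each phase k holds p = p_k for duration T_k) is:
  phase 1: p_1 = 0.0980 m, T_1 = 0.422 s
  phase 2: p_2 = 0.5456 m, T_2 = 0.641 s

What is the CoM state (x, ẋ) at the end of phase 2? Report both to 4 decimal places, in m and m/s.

phase 1: p=0.0980, T=0.422, ωT=1.689561, cosh=2.800852, sinh=2.616252; start (x,ẋ)=(0.101800, 0.303200) → end (x,ẋ)=(0.306772, 0.889022)
phase 2: p=0.5456, T=0.641, ωT=2.566372, cosh=6.547659, sinh=6.470845; start (x,ẋ)=(0.306772, 0.889022) → end (x,ẋ)=(0.418687, -0.366383)

x = 0.4187, ẋ = -0.3664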